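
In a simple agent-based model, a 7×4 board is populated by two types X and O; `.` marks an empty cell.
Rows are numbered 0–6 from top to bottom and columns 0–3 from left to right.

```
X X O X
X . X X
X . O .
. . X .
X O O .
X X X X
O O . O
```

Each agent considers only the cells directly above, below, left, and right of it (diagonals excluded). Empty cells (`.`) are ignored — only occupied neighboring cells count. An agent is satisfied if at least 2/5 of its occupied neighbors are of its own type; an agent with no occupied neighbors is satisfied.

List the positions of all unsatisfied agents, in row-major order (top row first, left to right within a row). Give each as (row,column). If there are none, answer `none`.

(0,2), (1,2), (2,2), (3,2), (4,1), (4,2), (6,3)

(0,0)X 2/2 ✓
(0,1)X 1/2 ✓
(0,2)O 0/3 ✗
(0,3)X 1/2 ✓
(1,0)X 2/2 ✓
(1,2)X 1/3 ✗
(1,3)X 2/2 ✓
(2,0)X 1/1 ✓
(2,2)O 0/2 ✗
(3,2)X 0/2 ✗
(4,0)X 1/2 ✓
(4,1)O 1/3 ✗
(4,2)O 1/3 ✗
(5,0)X 2/3 ✓
(5,1)X 2/4 ✓
(5,2)X 2/3 ✓
(5,3)X 1/2 ✓
(6,0)O 1/2 ✓
(6,1)O 1/2 ✓
(6,3)O 0/1 ✗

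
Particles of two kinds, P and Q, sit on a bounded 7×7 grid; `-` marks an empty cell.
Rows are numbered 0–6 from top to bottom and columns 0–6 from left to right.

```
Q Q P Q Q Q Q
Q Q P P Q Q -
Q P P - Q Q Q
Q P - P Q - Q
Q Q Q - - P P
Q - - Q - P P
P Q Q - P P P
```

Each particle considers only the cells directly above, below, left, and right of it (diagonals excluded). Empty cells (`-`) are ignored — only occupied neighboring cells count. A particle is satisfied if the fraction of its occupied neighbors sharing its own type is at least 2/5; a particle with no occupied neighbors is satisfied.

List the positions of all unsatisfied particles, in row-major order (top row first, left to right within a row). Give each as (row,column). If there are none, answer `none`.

(0,0)Q 2/2 ok
(0,1)Q 2/3 ok
(0,2)P 1/3 unhappy
(0,3)Q 1/3 unhappy
(0,4)Q 3/3 ok
(0,5)Q 3/3 ok
(0,6)Q 1/1 ok
(1,0)Q 3/3 ok
(1,1)Q 2/4 ok
(1,2)P 3/4 ok
(1,3)P 1/3 unhappy
(1,4)Q 3/4 ok
(1,5)Q 3/3 ok
(2,0)Q 2/3 ok
(2,1)P 2/4 ok
(2,2)P 2/2 ok
(2,4)Q 3/3 ok
(2,5)Q 3/3 ok
(2,6)Q 2/2 ok
(3,0)Q 2/3 ok
(3,1)P 1/3 unhappy
(3,3)P 0/1 unhappy
(3,4)Q 1/2 ok
(3,6)Q 1/2 ok
(4,0)Q 3/3 ok
(4,1)Q 2/3 ok
(4,2)Q 1/1 ok
(4,5)P 2/2 ok
(4,6)P 2/3 ok
(5,0)Q 1/2 ok
(5,3)Q 0/0 ok
(5,5)P 3/3 ok
(5,6)P 3/3 ok
(6,0)P 0/2 unhappy
(6,1)Q 1/2 ok
(6,2)Q 1/1 ok
(6,4)P 1/1 ok
(6,5)P 3/3 ok
(6,6)P 2/2 ok

(0,2), (0,3), (1,3), (3,1), (3,3), (6,0)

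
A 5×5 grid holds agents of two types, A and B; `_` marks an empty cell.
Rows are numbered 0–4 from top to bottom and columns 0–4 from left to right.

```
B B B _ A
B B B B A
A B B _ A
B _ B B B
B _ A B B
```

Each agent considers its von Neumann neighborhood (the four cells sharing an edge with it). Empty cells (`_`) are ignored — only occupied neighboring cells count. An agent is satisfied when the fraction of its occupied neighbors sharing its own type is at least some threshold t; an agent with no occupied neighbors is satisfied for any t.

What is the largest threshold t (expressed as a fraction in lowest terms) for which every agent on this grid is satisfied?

0/1

(0,0)B 2/2
(0,1)B 3/3
(0,2)B 2/2
(0,4)A 1/1
(1,0)B 2/3
(1,1)B 4/4
(1,2)B 4/4
(1,3)B 1/2
(1,4)A 2/3
(2,0)A 0/3
(2,1)B 2/3
(2,2)B 3/3
(2,4)A 1/2
(3,0)B 1/2
(3,2)B 2/3
(3,3)B 3/3
(3,4)B 2/3
(4,0)B 1/1
(4,2)A 0/2
(4,3)B 2/3
(4,4)B 2/2
The smallest same-type fraction is 0/3 at (2,0), which reduces to 0/1. Any threshold above that leaves this agent unsatisfied.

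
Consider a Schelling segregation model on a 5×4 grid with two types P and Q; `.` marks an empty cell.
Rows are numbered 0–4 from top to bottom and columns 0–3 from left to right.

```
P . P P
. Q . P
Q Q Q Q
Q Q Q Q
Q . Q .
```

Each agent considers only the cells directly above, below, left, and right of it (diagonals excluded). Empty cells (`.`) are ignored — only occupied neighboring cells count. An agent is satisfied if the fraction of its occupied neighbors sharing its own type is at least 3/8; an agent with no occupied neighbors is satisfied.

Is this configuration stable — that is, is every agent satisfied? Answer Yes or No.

Yes

(0,0)P 0/0 satisfied
(0,2)P 1/1 satisfied
(0,3)P 2/2 satisfied
(1,1)Q 1/1 satisfied
(1,3)P 1/2 satisfied
(2,0)Q 2/2 satisfied
(2,1)Q 4/4 satisfied
(2,2)Q 3/3 satisfied
(2,3)Q 2/3 satisfied
(3,0)Q 3/3 satisfied
(3,1)Q 3/3 satisfied
(3,2)Q 4/4 satisfied
(3,3)Q 2/2 satisfied
(4,0)Q 1/1 satisfied
(4,2)Q 1/1 satisfied
All meet the threshold, so the configuration is stable.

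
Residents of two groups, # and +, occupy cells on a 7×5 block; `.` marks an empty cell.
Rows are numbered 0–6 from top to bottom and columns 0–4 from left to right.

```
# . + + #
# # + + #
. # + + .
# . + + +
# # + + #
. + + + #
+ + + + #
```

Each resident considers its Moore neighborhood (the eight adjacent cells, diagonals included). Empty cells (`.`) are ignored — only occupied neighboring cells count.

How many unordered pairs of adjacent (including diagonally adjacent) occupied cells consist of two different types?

25

Scan each occupied cell's neighbors to the right and below (and the two forward diagonals) so each pair is counted once.
Row 0: #(0,0)–#(1,0)= #(0,0)–#(1,1)= +(0,2)–+(0,3)= +(0,2)–+(1,2)= +(0,2)–+(1,3)= +(0,2)–#(1,1)≠ +(0,3)–#(0,4)≠ +(0,3)–+(1,3)= +(0,3)–#(1,4)≠ +(0,3)–+(1,2)= #(0,4)–#(1,4)= #(0,4)–+(1,3)≠  → 4/12 unlike.
Row 1: #(1,0)–#(1,1)= #(1,0)–#(2,1)= #(1,1)–+(1,2)≠ #(1,1)–#(2,1)= #(1,1)–+(2,2)≠ +(1,2)–+(1,3)= +(1,2)–+(2,2)= +(1,2)–+(2,3)= +(1,2)–#(2,1)≠ +(1,3)–#(1,4)≠ +(1,3)–+(2,3)= +(1,3)–+(2,2)= #(1,4)–+(2,3)≠  → 5/13 unlike.
Row 2: #(2,1)–+(2,2)≠ #(2,1)–+(3,2)≠ #(2,1)–#(3,0)= +(2,2)–+(2,3)= +(2,2)–+(3,2)= +(2,2)–+(3,3)= +(2,3)–+(3,3)= +(2,3)–+(3,4)= +(2,3)–+(3,2)=  → 2/9 unlike.
Row 3: #(3,0)–#(4,0)= #(3,0)–#(4,1)= +(3,2)–+(3,3)= +(3,2)–+(4,2)= +(3,2)–+(4,3)= +(3,2)–#(4,1)≠ +(3,3)–+(3,4)= +(3,3)–+(4,3)= +(3,3)–#(4,4)≠ +(3,3)–+(4,2)= +(3,4)–#(4,4)≠ +(3,4)–+(4,3)=  → 3/12 unlike.
Row 4: #(4,0)–#(4,1)= #(4,0)–+(5,1)≠ #(4,1)–+(4,2)≠ #(4,1)–+(5,1)≠ #(4,1)–+(5,2)≠ +(4,2)–+(4,3)= +(4,2)–+(5,2)= +(4,2)–+(5,3)= +(4,2)–+(5,1)= +(4,3)–#(4,4)≠ +(4,3)–+(5,3)= +(4,3)–#(5,4)≠ +(4,3)–+(5,2)= #(4,4)–#(5,4)= #(4,4)–+(5,3)≠  → 7/15 unlike.
Row 5: +(5,1)–+(5,2)= +(5,1)–+(6,1)= +(5,1)–+(6,2)= +(5,1)–+(6,0)= +(5,2)–+(5,3)= +(5,2)–+(6,2)= +(5,2)–+(6,3)= +(5,2)–+(6,1)= +(5,3)–#(5,4)≠ +(5,3)–+(6,3)= +(5,3)–#(6,4)≠ +(5,3)–+(6,2)= #(5,4)–#(6,4)= #(5,4)–+(6,3)≠  → 3/14 unlike.
Row 6: +(6,0)–+(6,1)= +(6,1)–+(6,2)= +(6,2)–+(6,3)= +(6,3)–#(6,4)≠  → 1/4 unlike.
Total adjacent occupied pairs: 79; unlike-type pairs: 25.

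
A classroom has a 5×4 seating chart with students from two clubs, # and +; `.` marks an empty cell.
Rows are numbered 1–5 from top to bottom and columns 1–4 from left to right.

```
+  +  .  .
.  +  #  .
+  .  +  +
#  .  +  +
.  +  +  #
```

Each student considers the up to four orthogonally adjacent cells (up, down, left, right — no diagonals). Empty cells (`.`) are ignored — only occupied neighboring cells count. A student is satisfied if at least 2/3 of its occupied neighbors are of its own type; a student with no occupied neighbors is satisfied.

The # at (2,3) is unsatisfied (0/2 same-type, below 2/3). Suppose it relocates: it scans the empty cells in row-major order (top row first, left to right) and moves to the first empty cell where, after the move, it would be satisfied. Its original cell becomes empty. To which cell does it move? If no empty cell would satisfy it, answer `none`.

(1,4)

Vacating (2,3). Empty cells in order:
  (1,3): 0/1 same-type → still unsatisfied.
  (1,4): 0/0 same-type → satisfied — stop here.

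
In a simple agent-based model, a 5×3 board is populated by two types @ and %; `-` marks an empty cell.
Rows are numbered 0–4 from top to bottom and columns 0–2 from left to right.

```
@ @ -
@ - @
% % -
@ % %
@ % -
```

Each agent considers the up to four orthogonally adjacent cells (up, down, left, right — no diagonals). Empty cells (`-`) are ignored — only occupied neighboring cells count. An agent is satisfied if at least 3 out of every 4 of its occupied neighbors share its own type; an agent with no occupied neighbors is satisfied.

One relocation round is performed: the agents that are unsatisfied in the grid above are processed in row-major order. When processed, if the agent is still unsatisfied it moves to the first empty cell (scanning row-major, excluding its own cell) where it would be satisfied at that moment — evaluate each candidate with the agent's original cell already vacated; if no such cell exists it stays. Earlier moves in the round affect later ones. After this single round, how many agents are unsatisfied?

Initially unsatisfied (in order): (1,0), (2,0), (3,0), (4,0), (4,1).
  (1,0) → (0,2).
  (2,0) → (4,2).
  (3,0) → (1,0).
  (4,0) → (1,1).
  (4,1): now satisfied by earlier moves; stays.
Resulting grid:
@ @ @
@ @ @
- % -
- % %
- % %
Unsatisfied now: (2,1).

1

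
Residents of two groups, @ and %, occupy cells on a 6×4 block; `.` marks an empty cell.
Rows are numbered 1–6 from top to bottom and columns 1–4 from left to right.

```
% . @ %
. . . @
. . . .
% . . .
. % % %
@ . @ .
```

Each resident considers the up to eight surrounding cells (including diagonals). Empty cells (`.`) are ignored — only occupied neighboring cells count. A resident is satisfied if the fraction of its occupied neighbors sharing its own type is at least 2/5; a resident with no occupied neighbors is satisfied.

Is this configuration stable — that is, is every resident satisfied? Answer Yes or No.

Row 1: (1,1)% 0/0 ✓ · (1,3)@ 1/2 ✓ · (1,4)% 0/2 ✗
Row 2: (2,4)@ 1/2 ✓
Row 4: (4,1)% 1/1 ✓
Row 5: (5,2)% 2/4 ✓ · (5,3)% 2/3 ✓ · (5,4)% 1/2 ✓
Row 6: (6,1)@ 0/1 ✗ · (6,3)@ 0/3 ✗
For instance (1,4) has only 0/2 same-type neighbors, below 2/5.

No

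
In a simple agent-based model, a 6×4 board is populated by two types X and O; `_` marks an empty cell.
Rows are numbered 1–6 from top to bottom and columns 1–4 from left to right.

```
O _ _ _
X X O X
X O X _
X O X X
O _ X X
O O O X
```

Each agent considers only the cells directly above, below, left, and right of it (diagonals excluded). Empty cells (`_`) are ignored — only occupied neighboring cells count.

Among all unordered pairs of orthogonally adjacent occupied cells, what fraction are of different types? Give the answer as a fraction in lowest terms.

12/25

Scan each occupied cell's neighbors to the right and below so each pair is counted once.
From row 1: 1 unlike of 1 pairs (running 1/1).
From row 2: 4 unlike of 6 pairs (running 5/7).
From row 3: 2 unlike of 5 pairs (running 7/12).
From row 4: 3 unlike of 6 pairs (running 10/18).
From row 5: 1 unlike of 4 pairs (running 11/22).
From row 6: 1 unlike of 3 pairs (running 12/25).
Total adjacent occupied pairs: 25; unlike-type pairs: 12.
12/25 is already in lowest terms.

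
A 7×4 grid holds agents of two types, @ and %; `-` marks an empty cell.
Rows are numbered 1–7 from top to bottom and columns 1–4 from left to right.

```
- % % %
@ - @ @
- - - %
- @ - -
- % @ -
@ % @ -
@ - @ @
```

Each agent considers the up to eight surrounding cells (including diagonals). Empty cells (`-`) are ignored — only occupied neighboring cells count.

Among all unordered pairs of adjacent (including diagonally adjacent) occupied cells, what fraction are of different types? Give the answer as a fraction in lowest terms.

Scan each occupied cell's neighbors to the right and below (and the two forward diagonals) so each pair is counted once.
From row 1: 6 unlike of 8 pairs (running 6/8).
From row 2: 2 unlike of 3 pairs (running 8/11).
From row 4: 1 unlike of 2 pairs (running 9/13).
From row 5: 4 unlike of 6 pairs (running 13/19).
From row 6: 4 unlike of 7 pairs (running 17/26).
From row 7: 0 unlike of 1 pairs (running 17/27).
Total adjacent occupied pairs: 27; unlike-type pairs: 17.
17/27 is already in lowest terms.

17/27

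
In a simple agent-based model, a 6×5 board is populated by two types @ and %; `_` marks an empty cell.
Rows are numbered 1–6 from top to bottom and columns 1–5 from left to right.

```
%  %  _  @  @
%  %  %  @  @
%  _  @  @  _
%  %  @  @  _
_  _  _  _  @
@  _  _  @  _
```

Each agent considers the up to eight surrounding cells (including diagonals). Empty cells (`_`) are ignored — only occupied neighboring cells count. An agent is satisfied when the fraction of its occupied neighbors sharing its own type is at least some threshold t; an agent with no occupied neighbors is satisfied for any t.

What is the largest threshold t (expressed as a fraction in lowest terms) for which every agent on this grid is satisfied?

Row 1: (1,1)% 3/3 · (1,2)% 4/4 · (1,4)@ 3/4 · (1,5)@ 3/3
Row 2: (2,1)% 4/4 · (2,2)% 5/6 · (2,3)% 2/6 · (2,4)@ 5/6 · (2,5)@ 4/4
Row 3: (3,1)% 4/4 · (3,3)@ 4/7 · (3,4)@ 5/6
Row 4: (4,1)% 2/2 · (4,2)% 2/4 · (4,3)@ 3/4 · (4,4)@ 4/4
Row 5: (5,5)@ 2/2
Row 6: (6,1)@ — no occupied neighbors · (6,4)@ 1/1
The smallest same-type fraction is 2/6 at (2,3), which reduces to 1/3. Any threshold above that leaves this agent unsatisfied.

1/3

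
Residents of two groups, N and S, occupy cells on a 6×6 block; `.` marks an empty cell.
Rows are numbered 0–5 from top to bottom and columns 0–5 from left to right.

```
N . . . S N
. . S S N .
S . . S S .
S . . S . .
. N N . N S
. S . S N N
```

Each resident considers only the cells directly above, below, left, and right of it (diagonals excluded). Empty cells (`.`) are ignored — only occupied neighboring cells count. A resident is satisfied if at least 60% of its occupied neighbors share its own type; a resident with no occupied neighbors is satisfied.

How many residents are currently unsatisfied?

(0,0)N 0/0 satisfied
(0,4)S 0/2 not
(0,5)N 0/1 not
(1,2)S 1/1 satisfied
(1,3)S 2/3 satisfied
(1,4)N 0/3 not
(2,0)S 1/1 satisfied
(2,3)S 3/3 satisfied
(2,4)S 1/2 not
(3,0)S 1/1 satisfied
(3,3)S 1/1 satisfied
(4,1)N 1/2 not
(4,2)N 1/1 satisfied
(4,4)N 1/2 not
(4,5)S 0/2 not
(5,1)S 0/1 not
(5,3)S 0/1 not
(5,4)N 2/3 satisfied
(5,5)N 1/2 not
Unsatisfied: (0,4), (0,5), (1,4), (2,4), (4,1), (4,4), (4,5), (5,1), (5,3), (5,5) — 10 in total.

10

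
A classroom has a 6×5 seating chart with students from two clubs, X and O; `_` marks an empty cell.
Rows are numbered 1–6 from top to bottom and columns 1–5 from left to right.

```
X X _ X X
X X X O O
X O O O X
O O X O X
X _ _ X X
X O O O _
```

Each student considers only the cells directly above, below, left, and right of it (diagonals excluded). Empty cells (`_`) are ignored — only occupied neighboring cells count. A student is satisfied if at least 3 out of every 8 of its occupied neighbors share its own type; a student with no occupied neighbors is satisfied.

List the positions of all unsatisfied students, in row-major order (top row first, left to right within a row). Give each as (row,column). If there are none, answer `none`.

Row 1: (1,1)X 2/2 ✓ · (1,2)X 2/2 ✓ · (1,4)X 1/2 ✓ · (1,5)X 1/2 ✓
Row 2: (2,1)X 3/3 ✓ · (2,2)X 3/4 ✓ · (2,3)X 1/3 ✗ · (2,4)O 2/4 ✓ · (2,5)O 1/3 ✗
Row 3: (3,1)X 1/3 ✗ · (3,2)O 2/4 ✓ · (3,3)O 2/4 ✓ · (3,4)O 3/4 ✓ · (3,5)X 1/3 ✗
Row 4: (4,1)O 1/3 ✗ · (4,2)O 2/3 ✓ · (4,3)X 0/3 ✗ · (4,4)O 1/4 ✗ · (4,5)X 2/3 ✓
Row 5: (5,1)X 1/2 ✓ · (5,4)X 1/3 ✗ · (5,5)X 2/2 ✓
Row 6: (6,1)X 1/2 ✓ · (6,2)O 1/2 ✓ · (6,3)O 2/2 ✓ · (6,4)O 1/2 ✓

(2,3), (2,5), (3,1), (3,5), (4,1), (4,3), (4,4), (5,4)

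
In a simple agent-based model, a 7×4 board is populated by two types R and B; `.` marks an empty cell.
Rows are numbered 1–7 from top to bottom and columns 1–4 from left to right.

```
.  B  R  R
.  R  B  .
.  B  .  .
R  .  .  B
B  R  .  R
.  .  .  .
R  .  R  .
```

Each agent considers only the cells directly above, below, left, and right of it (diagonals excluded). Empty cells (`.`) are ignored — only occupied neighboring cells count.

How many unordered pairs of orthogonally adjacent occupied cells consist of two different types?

Scan each occupied cell's neighbors to the right and below so each pair is counted once.
Row 1: B(1,2)–R(1,3)≠ B(1,2)–R(2,2)≠ R(1,3)–R(1,4)= R(1,3)–B(2,3)≠  → 3/4 unlike.
Row 2: R(2,2)–B(2,3)≠ R(2,2)–B(3,2)≠  → 2/2 unlike.
Row 4: R(4,1)–B(5,1)≠ B(4,4)–R(5,4)≠  → 2/2 unlike.
Row 5: B(5,1)–R(5,2)≠  → 1/1 unlike.
Total adjacent occupied pairs: 9; unlike-type pairs: 8.

8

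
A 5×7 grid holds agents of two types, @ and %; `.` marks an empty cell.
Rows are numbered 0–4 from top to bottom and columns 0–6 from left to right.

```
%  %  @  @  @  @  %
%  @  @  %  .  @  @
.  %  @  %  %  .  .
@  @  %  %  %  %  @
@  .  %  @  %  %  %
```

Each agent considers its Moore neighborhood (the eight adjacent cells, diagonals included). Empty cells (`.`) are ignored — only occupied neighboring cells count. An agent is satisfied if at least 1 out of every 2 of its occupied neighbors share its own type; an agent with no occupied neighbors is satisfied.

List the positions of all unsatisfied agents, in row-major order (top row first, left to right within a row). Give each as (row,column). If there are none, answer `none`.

Row 0: (0,0)% 2/3 ✓ · (0,1)% 2/5 ✗ · (0,2)@ 3/5 ✓ · (0,3)@ 3/4 ✓ · (0,4)@ 3/4 ✓ · (0,5)@ 3/4 ✓ · (0,6)% 0/3 ✗
Row 1: (1,0)% 3/4 ✓ · (1,1)@ 3/7 ✗ · (1,2)@ 4/8 ✓ · (1,3)% 2/7 ✗ · (1,5)@ 3/5 ✓ · (1,6)@ 2/3 ✓
Row 2: (2,1)% 2/7 ✗ · (2,2)@ 3/8 ✗ · (2,3)% 5/7 ✓ · (2,4)% 5/6 ✓
Row 3: (3,0)@ 2/3 ✓ · (3,1)@ 3/6 ✓ · (3,2)% 4/7 ✓ · (3,3)% 6/8 ✓ · (3,4)% 6/7 ✓ · (3,5)% 5/6 ✓ · (3,6)@ 0/3 ✗
Row 4: (4,0)@ 2/2 ✓ · (4,2)% 2/4 ✓ · (4,3)@ 0/5 ✗ · (4,4)% 4/5 ✓ · (4,5)% 4/5 ✓ · (4,6)% 2/3 ✓

(0,1), (0,6), (1,1), (1,3), (2,1), (2,2), (3,6), (4,3)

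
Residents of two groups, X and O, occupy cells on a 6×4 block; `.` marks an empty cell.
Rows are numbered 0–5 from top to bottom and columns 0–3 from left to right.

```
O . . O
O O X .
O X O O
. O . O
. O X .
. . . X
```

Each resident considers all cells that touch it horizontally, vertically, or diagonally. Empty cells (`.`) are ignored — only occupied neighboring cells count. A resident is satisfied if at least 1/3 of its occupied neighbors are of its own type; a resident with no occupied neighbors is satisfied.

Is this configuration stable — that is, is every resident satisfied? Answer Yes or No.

(0,0)O 2/2 satisfied
(0,3)O 0/1 not
(1,0)O 3/4 satisfied
(1,1)O 4/6 satisfied
(1,2)X 1/5 not
(2,0)O 3/4 satisfied
(2,1)X 1/6 not
(2,2)O 4/6 satisfied
(2,3)O 2/3 satisfied
(3,1)O 3/5 satisfied
(3,3)O 2/3 satisfied
(4,1)O 1/2 satisfied
(4,2)X 1/4 not
(5,3)X 1/1 satisfied
For instance (0,3) has only 0/1 same-type neighbors, below 1/3.

No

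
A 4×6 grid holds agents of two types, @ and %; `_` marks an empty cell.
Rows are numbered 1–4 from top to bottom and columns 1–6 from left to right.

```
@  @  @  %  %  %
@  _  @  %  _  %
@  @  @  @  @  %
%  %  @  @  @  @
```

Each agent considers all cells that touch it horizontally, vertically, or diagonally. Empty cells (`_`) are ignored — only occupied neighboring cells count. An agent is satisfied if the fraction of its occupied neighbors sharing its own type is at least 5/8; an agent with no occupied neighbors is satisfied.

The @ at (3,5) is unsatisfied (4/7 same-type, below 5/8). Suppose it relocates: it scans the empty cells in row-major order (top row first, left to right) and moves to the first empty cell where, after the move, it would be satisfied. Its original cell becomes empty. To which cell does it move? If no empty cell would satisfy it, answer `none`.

(2,2)

Vacating (3,5). Empty cells in order:
  (2,2): 8/8 same-type → satisfied — stop here.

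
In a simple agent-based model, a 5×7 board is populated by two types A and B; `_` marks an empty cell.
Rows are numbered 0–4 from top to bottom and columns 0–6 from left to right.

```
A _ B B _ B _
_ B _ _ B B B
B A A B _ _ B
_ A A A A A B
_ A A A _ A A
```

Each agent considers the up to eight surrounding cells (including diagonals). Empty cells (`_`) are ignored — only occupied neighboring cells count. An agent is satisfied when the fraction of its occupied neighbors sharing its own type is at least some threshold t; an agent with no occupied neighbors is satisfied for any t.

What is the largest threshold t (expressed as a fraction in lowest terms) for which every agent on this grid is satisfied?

0/1

Row 0: (0,0)A 0/1 · (0,2)B 2/2 · (0,3)B 2/2 · (0,5)B 3/3
Row 1: (1,1)B 2/5 · (1,4)B 4/4 · (1,5)B 4/4 · (1,6)B 3/3
Row 2: (2,0)B 1/3 · (2,1)A 3/5 · (2,2)A 4/6 · (2,3)B 1/5 · (2,6)B 3/4
Row 3: (3,1)A 5/6 · (3,2)A 7/8 · (3,3)A 5/6 · (3,4)A 4/5 · (3,5)A 3/5 · (3,6)B 1/4
Row 4: (4,1)A 3/3 · (4,2)A 5/5 · (4,3)A 4/4 · (4,5)A 3/4 · (4,6)A 2/3
The smallest same-type fraction is 0/1 at (0,0), which reduces to 0/1. Any threshold above that leaves this agent unsatisfied.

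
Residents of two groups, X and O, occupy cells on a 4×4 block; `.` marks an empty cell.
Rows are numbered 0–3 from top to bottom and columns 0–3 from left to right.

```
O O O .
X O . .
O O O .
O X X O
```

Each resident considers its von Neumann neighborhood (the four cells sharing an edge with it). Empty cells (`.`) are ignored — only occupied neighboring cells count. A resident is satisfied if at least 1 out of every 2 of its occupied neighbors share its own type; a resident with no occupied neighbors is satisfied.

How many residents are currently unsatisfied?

Row 0: (0,0)O 1/2 ok · (0,1)O 3/3 ok · (0,2)O 1/1 ok
Row 1: (1,0)X 0/3 unhappy · (1,1)O 2/3 ok
Row 2: (2,0)O 2/3 ok · (2,1)O 3/4 ok · (2,2)O 1/2 ok
Row 3: (3,0)O 1/2 ok · (3,1)X 1/3 unhappy · (3,2)X 1/3 unhappy · (3,3)O 0/1 unhappy
Unsatisfied: (1,0), (3,1), (3,2), (3,3) — 4 in total.

4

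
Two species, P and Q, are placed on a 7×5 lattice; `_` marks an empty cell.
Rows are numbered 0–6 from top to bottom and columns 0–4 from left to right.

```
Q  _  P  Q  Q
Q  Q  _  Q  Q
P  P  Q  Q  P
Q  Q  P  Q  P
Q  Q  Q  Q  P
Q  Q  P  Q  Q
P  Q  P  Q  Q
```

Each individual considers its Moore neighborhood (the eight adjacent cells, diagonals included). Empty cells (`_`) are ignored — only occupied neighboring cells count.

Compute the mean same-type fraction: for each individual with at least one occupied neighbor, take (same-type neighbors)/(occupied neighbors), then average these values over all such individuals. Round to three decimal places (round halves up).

0.541

Row 0: (0,0)Q 2/2 · (0,2)P 0/3 · (0,3)Q 3/4 · (0,4)Q 3/3
Row 1: (1,0)Q 2/4 · (1,1)Q 3/6 · (1,3)Q 5/7 · (1,4)Q 4/5
Row 2: (2,0)P 1/5 · (2,1)P 2/7 · (2,2)Q 5/7 · (2,3)Q 4/7 · (2,4)P 1/5
Row 3: (3,0)Q 3/5 · (3,1)Q 5/8 · (3,2)P 1/8 · (3,3)Q 4/8 · (3,4)P 2/5
Row 4: (4,0)Q 5/5 · (4,1)Q 6/8 · (4,2)Q 6/8 · (4,3)Q 4/8 · (4,4)P 1/5
Row 5: (5,0)Q 4/5 · (5,1)Q 5/8 · (5,2)P 1/8 · (5,3)Q 5/8 · (5,4)Q 4/5
Row 6: (6,0)P 0/3 · (6,1)Q 2/5 · (6,2)P 1/5 · (6,3)Q 3/5 · (6,4)Q 3/3
Sum over 33 individuals: 2/2 + 0/3 + 3/4 + 3/3 + 2/4 + 3/6 + 5/7 + 4/5 + 1/5 + 2/7 + 5/7 + 4/7 + 1/5 + 3/5 + 5/8 + 1/8 + 4/8 + 2/5 + 5/5 + 6/8 + 6/8 + 4/8 + 1/5 + 4/5 + 5/8 + 1/8 + 5/8 + 4/5 + 0/3 + 2/5 + 1/5 + 3/5 + 3/3 = 5001/280; mean = 5001/280 ÷ 33 = 1667/3080 = 0.541233… → 0.541.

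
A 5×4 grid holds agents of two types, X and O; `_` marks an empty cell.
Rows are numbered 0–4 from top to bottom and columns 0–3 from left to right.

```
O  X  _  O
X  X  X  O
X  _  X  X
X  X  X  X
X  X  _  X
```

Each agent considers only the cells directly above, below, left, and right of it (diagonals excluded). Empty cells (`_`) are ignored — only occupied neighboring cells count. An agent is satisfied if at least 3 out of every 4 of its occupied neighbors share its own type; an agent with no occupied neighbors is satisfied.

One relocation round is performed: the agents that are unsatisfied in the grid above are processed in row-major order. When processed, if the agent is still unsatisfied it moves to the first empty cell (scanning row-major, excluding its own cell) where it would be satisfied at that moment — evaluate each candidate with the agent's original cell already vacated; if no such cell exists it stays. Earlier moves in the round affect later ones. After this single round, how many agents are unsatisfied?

3

Initially unsatisfied (in order): (0,0), (0,1), (1,0), (1,2), (1,3), (2,3).
  (0,0): no empty cell satisfies it; stays.
  (0,1) → (2,1).
  (1,0) → (4,2).
  (1,2): no empty cell satisfies it; stays.
  (1,3): no empty cell satisfies it; stays.
  (2,3): no empty cell satisfies it; stays.
Resulting grid:
O _ _ O
_ X X O
X X X X
X X X X
X X X X
Unsatisfied now: (1,2), (1,3), (2,3).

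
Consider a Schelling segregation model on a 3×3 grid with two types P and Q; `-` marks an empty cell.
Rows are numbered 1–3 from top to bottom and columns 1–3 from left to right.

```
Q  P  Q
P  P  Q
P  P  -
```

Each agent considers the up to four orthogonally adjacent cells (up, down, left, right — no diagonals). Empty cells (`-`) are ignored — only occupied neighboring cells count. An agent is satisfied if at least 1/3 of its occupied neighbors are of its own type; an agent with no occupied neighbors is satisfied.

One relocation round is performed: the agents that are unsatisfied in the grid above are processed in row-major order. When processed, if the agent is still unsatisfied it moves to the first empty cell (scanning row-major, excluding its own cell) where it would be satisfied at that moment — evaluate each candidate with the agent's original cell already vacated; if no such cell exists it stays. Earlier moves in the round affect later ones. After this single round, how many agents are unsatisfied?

Initially unsatisfied (in order): (1,1).
  (1,1) → (3,3).
Resulting grid:
- P Q
P P Q
P P Q
All satisfied now.

0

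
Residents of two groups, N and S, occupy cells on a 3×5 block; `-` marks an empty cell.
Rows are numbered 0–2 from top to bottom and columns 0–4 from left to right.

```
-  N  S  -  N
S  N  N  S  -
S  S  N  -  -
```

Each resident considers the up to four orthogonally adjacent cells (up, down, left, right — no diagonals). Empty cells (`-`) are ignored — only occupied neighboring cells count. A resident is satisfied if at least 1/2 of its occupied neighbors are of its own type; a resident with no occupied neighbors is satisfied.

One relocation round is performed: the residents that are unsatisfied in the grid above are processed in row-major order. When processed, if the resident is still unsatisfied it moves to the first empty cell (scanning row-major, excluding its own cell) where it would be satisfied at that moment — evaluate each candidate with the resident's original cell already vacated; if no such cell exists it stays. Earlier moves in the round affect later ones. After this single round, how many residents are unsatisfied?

1

Initially unsatisfied (in order): (0,2), (1,3), (2,1).
  (0,2) → (0,0).
  (1,3) → (2,4).
  (2,1) → (1,4).
Resulting grid:
S N - - N
S N N - S
S - N - S
Unsatisfied now: (0,4).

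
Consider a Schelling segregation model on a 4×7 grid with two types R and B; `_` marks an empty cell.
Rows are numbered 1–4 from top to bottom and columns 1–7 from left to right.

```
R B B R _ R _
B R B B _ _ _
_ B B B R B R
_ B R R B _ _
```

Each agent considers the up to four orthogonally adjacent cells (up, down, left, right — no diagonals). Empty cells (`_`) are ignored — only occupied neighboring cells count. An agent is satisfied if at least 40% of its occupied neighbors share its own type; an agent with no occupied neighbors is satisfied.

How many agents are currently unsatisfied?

11

Row 1: (1,1)R 0/2 ✗ · (1,2)B 1/3 ✗ · (1,3)B 2/3 ✓ · (1,4)R 0/2 ✗ · (1,6)R 0/0 ✓
Row 2: (2,1)B 0/2 ✗ · (2,2)R 0/4 ✗ · (2,3)B 3/4 ✓ · (2,4)B 2/3 ✓
Row 3: (3,2)B 2/3 ✓ · (3,3)B 3/4 ✓ · (3,4)B 2/4 ✓ · (3,5)R 0/3 ✗ · (3,6)B 0/2 ✗ · (3,7)R 0/1 ✗
Row 4: (4,2)B 1/2 ✓ · (4,3)R 1/3 ✗ · (4,4)R 1/3 ✗ · (4,5)B 0/2 ✗
Unsatisfied: (1,1), (1,2), (1,4), (2,1), (2,2), (3,5), (3,6), (3,7), (4,3), (4,4), (4,5) — 11 in total.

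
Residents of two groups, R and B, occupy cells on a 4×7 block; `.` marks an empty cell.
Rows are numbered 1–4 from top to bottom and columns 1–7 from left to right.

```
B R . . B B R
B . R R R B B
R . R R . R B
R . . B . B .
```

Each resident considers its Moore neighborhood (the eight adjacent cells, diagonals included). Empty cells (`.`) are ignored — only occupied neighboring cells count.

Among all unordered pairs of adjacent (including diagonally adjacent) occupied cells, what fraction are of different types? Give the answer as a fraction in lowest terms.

Scan each occupied cell's neighbors to the right and below (and the two forward diagonals) so each pair is counted once.
Row 1: B(1,1)–R(1,2)≠ B(1,1)–B(2,1)= R(1,2)–R(2,3)= R(1,2)–B(2,1)≠ B(1,5)–B(1,6)= B(1,5)–R(2,5)≠ B(1,5)–B(2,6)= B(1,5)–R(2,4)≠ B(1,6)–R(1,7)≠ B(1,6)–B(2,6)= B(1,6)–B(2,7)= B(1,6)–R(2,5)≠ R(1,7)–B(2,7)≠ R(1,7)–B(2,6)≠  → 8/14 unlike.
Row 2: B(2,1)–R(3,1)≠ R(2,3)–R(2,4)= R(2,3)–R(3,3)= R(2,3)–R(3,4)= R(2,4)–R(2,5)= R(2,4)–R(3,4)= R(2,4)–R(3,3)= R(2,5)–B(2,6)≠ R(2,5)–R(3,6)= R(2,5)–R(3,4)= B(2,6)–B(2,7)= B(2,6)–R(3,6)≠ B(2,6)–B(3,7)= B(2,7)–B(3,7)= B(2,7)–R(3,6)≠  → 4/15 unlike.
Row 3: R(3,1)–R(4,1)= R(3,3)–R(3,4)= R(3,3)–B(4,4)≠ R(3,4)–B(4,4)≠ R(3,6)–B(3,7)≠ R(3,6)–B(4,6)≠ B(3,7)–B(4,6)=  → 4/7 unlike.
Total adjacent occupied pairs: 36; unlike-type pairs: 16.
16/36 reduces to 4/9.

4/9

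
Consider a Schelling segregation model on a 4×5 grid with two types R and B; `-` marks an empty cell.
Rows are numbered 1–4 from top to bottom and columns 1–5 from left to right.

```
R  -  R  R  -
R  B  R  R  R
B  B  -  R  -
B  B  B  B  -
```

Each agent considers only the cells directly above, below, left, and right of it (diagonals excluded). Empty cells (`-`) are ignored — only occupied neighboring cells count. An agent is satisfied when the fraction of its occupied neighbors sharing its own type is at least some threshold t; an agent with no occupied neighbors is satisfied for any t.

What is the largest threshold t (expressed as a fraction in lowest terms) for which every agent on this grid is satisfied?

1/3

(1,1)R 1/1
(1,3)R 2/2
(1,4)R 2/2
(2,1)R 1/3
(2,2)B 1/3
(2,3)R 2/3
(2,4)R 4/4
(2,5)R 1/1
(3,1)B 2/3
(3,2)B 3/3
(3,4)R 1/2
(4,1)B 2/2
(4,2)B 3/3
(4,3)B 2/2
(4,4)B 1/2
The smallest same-type fraction is 1/3 at (2,1), which reduces to 1/3. Any threshold above that leaves this agent unsatisfied.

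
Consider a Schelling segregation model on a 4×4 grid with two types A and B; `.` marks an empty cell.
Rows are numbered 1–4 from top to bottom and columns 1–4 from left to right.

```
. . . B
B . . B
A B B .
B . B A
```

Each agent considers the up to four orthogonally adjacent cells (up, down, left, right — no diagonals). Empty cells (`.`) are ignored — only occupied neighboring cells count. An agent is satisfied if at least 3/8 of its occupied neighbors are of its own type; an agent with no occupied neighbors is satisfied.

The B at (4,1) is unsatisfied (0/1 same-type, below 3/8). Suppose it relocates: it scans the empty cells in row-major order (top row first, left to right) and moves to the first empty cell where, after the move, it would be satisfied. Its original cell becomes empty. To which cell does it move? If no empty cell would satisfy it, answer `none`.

Vacating (4,1). Empty cells in order:
  (1,1): 1/1 same-type → satisfied — stop here.

(1,1)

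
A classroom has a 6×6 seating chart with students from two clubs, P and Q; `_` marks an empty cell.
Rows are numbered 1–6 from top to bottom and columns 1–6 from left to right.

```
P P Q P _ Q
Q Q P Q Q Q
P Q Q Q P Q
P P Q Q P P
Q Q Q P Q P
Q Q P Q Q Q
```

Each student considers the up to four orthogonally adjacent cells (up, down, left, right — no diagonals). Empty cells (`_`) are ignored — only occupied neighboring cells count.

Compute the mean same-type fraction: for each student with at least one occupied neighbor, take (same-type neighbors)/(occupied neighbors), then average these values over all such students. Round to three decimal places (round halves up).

Row 1: (1,1)P 1/2 · (1,2)P 1/3 · (1,3)Q 0/3 · (1,4)P 0/2 · (1,6)Q 1/1
Row 2: (2,1)Q 1/3 · (2,2)Q 2/4 · (2,3)P 0/4 · (2,4)Q 2/4 · (2,5)Q 2/3 · (2,6)Q 3/3
Row 3: (3,1)P 1/3 · (3,2)Q 2/4 · (3,3)Q 3/4 · (3,4)Q 3/4 · (3,5)P 1/4 · (3,6)Q 1/3
Row 4: (4,1)P 2/3 · (4,2)P 1/4 · (4,3)Q 3/4 · (4,4)Q 2/4 · (4,5)P 2/4 · (4,6)P 2/3
Row 5: (5,1)Q 2/3 · (5,2)Q 3/4 · (5,3)Q 2/4 · (5,4)P 0/4 · (5,5)Q 1/4 · (5,6)P 1/3
Row 6: (6,1)Q 2/2 · (6,2)Q 2/3 · (6,3)P 0/3 · (6,4)Q 1/3 · (6,5)Q 3/3 · (6,6)Q 1/2
Sum over 35 students: 1/2 + 1/3 + 0/3 + 0/2 + 1/1 + 1/3 + 2/4 + 0/4 + 2/4 + 2/3 + 3/3 + 1/3 + 2/4 + 3/4 + 3/4 + 1/4 + 1/3 + 2/3 + 1/4 + 3/4 + 2/4 + 2/4 + 2/3 + 2/3 + 3/4 + 2/4 + 0/4 + 1/4 + 1/3 + 2/2 + 2/3 + 0/3 + 1/3 + 3/3 + 1/2 = 205/12; mean = 205/12 ÷ 35 = 41/84 = 0.488095… → 0.488.

0.488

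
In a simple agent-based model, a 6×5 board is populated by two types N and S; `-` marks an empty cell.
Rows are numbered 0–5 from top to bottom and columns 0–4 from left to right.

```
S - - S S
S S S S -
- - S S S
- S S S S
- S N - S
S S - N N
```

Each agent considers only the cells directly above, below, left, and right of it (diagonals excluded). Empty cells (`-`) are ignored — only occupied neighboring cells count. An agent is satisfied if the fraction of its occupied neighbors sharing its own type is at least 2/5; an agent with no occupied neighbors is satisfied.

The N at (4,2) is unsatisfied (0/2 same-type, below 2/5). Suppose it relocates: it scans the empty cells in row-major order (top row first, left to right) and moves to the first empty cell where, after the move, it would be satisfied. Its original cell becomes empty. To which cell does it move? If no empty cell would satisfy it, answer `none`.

Vacating (4,2). Empty cells in order:
  (0,1): 0/2 same-type → still unsatisfied.
  (0,2): 0/2 same-type → still unsatisfied.
  (1,4): 0/3 same-type → still unsatisfied.
  (2,0): 0/1 same-type → still unsatisfied.
  (2,1): 0/3 same-type → still unsatisfied.
  (3,0): 0/1 same-type → still unsatisfied.
  (4,0): 0/2 same-type → still unsatisfied.
  (4,3): 1/3 same-type → still unsatisfied.
  (5,2): 1/2 same-type → satisfied — stop here.

(5,2)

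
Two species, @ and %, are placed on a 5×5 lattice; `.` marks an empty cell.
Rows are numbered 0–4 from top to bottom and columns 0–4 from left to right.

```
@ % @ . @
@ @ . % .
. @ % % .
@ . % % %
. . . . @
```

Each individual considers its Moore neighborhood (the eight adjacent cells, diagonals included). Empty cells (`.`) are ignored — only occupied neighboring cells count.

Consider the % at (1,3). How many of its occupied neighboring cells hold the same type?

Occupied neighbors of (1,3): (0,2)=@, (0,4)=@, (2,2)=%, (2,3)=%.
Same type (%): 2 of 4.

2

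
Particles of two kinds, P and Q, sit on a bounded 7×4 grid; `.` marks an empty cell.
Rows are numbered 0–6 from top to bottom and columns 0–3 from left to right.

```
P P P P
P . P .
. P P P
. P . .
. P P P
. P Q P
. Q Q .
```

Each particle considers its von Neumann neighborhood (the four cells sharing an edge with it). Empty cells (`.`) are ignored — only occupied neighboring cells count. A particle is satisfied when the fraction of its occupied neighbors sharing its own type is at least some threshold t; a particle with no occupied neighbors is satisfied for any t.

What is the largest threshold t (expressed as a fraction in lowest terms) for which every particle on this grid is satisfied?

Row 0: (0,0)P 2/2 · (0,1)P 2/2 · (0,2)P 3/3 · (0,3)P 1/1
Row 1: (1,0)P 1/1 · (1,2)P 2/2
Row 2: (2,1)P 2/2 · (2,2)P 3/3 · (2,3)P 1/1
Row 3: (3,1)P 2/2
Row 4: (4,1)P 3/3 · (4,2)P 2/3 · (4,3)P 2/2
Row 5: (5,1)P 1/3 · (5,2)Q 1/4 · (5,3)P 1/2
Row 6: (6,1)Q 1/2 · (6,2)Q 2/2
The smallest same-type fraction is 1/4 at (5,2), which reduces to 1/4. Any threshold above that leaves this particle unsatisfied.

1/4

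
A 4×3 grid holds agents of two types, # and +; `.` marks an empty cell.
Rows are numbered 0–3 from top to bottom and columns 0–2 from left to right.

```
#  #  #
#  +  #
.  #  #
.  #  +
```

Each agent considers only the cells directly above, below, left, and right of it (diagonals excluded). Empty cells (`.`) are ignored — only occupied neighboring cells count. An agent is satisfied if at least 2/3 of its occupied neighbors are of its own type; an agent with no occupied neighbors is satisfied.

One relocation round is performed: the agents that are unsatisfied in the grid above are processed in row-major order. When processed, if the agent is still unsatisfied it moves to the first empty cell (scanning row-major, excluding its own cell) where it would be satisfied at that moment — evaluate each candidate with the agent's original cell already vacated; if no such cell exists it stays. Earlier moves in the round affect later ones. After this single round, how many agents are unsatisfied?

2

Initially unsatisfied (in order): (1,0), (1,1), (3,1), (3,2).
  (1,0) → (2,0).
  (1,1): no empty cell satisfies it; stays.
  (3,1) → (1,0).
  (3,2): no empty cell satisfies it; stays.
Resulting grid:
# # #
# + #
# # #
. . +
Unsatisfied now: (1,1), (3,2).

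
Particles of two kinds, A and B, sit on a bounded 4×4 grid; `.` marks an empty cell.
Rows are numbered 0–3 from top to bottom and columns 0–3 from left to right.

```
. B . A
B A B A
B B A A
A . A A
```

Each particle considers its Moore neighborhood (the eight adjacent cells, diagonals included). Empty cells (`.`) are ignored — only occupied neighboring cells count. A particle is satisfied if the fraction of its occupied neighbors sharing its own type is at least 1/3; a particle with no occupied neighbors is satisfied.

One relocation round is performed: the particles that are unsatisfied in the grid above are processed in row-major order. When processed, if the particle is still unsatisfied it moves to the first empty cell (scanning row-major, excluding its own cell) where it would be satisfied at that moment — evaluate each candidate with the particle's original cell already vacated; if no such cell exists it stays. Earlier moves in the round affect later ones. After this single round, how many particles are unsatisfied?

Initially unsatisfied (in order): (1,1), (1,2), (3,0).
  (1,1) → (0,2).
  (1,2) → (0,0).
  (3,0) → (1,2).
Resulting grid:
B B A A
B . A A
B B A A
. . A A
All satisfied now.

0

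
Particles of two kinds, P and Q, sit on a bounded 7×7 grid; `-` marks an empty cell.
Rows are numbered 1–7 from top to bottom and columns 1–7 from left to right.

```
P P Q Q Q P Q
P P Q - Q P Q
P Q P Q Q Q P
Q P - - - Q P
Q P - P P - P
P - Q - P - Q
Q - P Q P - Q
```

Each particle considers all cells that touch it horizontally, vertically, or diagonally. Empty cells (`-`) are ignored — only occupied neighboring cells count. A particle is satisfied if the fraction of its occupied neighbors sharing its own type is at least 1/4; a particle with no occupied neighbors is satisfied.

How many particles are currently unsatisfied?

3

Row 1: (1,1)P 3/3 satisfied · (1,2)P 3/5 satisfied · (1,3)Q 2/4 satisfied · (1,4)Q 4/4 satisfied · (1,5)Q 2/4 satisfied · (1,6)P 1/5 not · (1,7)Q 1/3 satisfied
Row 2: (2,1)P 4/5 satisfied · (2,2)P 5/8 satisfied · (2,3)Q 4/7 satisfied · (2,5)Q 5/7 satisfied · (2,6)P 2/8 satisfied · (2,7)Q 2/5 satisfied
Row 3: (3,1)P 3/5 satisfied · (3,2)Q 2/7 satisfied · (3,3)P 2/5 satisfied · (3,4)Q 3/4 satisfied · (3,5)Q 4/5 satisfied · (3,6)Q 4/7 satisfied · (3,7)P 2/5 satisfied
Row 4: (4,1)Q 2/5 satisfied · (4,2)P 3/6 satisfied · (4,6)Q 2/6 satisfied · (4,7)P 2/4 satisfied
Row 5: (5,1)Q 1/4 satisfied · (5,2)P 2/5 satisfied · (5,4)P 2/3 satisfied · (5,5)P 2/3 satisfied · (5,7)P 1/3 satisfied
Row 6: (6,1)P 1/3 satisfied · (6,3)Q 1/4 satisfied · (6,5)P 3/4 satisfied · (6,7)Q 1/2 satisfied
Row 7: (7,1)Q 0/1 not · (7,3)P 0/2 not · (7,4)Q 1/4 satisfied · (7,5)P 1/2 satisfied · (7,7)Q 1/1 satisfied
Unsatisfied: (1,6), (7,1), (7,3) — 3 in total.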